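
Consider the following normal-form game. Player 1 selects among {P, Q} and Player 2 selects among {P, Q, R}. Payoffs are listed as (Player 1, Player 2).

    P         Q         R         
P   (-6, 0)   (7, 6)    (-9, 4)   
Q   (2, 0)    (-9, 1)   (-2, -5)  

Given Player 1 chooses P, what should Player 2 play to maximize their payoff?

Q

With Player 1 fixed at P, Player 2's payoffs are: P → 0, Q → 6, R → 4.
The maximum is 6, achieved by Q.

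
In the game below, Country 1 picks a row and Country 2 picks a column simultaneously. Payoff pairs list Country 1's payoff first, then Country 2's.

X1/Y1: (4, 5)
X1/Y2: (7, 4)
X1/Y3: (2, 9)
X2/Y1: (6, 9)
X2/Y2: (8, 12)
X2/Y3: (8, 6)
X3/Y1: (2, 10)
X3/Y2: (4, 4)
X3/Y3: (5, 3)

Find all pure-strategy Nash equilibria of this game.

Find each player's best response to every opponent strategy; NE are the intersections.
Country 1's best responses — vs Y1: X2 (payoff 6); vs Y2: X2 (payoff 8); vs Y3: X2 (payoff 8).
Country 2's best responses — vs X1: Y3 (payoff 9); vs X2: Y2 (payoff 12); vs X3: Y1 (payoff 10).
The only mutual best response is (X2, Y2); neither player gains by switching there.

(X2, Y2)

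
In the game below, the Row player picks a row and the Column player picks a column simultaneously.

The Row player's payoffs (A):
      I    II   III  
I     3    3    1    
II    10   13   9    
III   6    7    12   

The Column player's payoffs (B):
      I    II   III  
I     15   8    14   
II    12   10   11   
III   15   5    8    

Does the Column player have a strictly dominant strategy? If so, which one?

A strategy is strictly dominant if it gives the Column player a strictly higher payoff than every other strategy, against every choice by the opponent.
I strictly dominates: vs I: 15 > each of {8, 14}; vs II: 12 > each of {10, 11}; vs III: 15 > each of {5, 8}.

I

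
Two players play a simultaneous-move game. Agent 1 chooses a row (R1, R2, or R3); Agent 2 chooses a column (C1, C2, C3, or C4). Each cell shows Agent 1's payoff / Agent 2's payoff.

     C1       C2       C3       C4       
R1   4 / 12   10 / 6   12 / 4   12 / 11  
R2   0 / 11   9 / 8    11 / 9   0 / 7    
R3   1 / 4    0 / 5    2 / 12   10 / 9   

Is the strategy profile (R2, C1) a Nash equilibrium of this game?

Holding Agent 2 at C1: Agent 1 gets 0 from R2 but could get 4 by switching to R1. Agent 1 has a profitable deviation.

No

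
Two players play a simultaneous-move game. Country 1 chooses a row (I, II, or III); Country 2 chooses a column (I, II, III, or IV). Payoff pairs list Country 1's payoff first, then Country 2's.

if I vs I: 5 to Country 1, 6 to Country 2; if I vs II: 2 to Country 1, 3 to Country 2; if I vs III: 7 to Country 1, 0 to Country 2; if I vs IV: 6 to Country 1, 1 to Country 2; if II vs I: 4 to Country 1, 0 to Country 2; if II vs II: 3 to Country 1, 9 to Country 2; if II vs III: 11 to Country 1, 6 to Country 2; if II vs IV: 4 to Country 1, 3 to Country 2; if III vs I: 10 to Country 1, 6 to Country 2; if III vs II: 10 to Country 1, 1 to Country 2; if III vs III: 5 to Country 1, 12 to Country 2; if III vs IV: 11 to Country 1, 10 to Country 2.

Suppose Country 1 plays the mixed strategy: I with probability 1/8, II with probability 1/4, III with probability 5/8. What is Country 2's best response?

Country 2's best reply maximizes expected payoff against the mix.
I: (1/8)·6 + (1/4)·0 + (5/8)·6 = 9/2
II: (1/8)·3 + (1/4)·9 + (5/8)·1 = 13/4
III: (1/8)·0 + (1/4)·6 + (5/8)·12 = 9
IV: (1/8)·1 + (1/4)·3 + (5/8)·10 = 57/8
Highest expected payoff is 9, from III.

III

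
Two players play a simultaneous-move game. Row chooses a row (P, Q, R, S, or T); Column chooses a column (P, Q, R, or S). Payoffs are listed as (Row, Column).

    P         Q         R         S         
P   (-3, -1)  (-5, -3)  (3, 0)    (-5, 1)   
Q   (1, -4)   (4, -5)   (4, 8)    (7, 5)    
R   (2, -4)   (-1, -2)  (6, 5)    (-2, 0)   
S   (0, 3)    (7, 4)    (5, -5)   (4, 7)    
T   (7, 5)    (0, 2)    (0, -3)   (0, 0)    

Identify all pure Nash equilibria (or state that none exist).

Check mutual best responses: a cell is a NE iff neither player can gain by unilaterally deviating.
Row's best responses — vs P: T (payoff 7); vs Q: S (payoff 7); vs R: R (payoff 6); vs S: Q (payoff 7).
Column's best responses — vs P: S (payoff 1); vs Q: R (payoff 8); vs R: R (payoff 5); vs S: S (payoff 7); vs T: P (payoff 5).
Mutual best responses occur at (R, R) and (T, P); at each, neither player gains by switching.

(R, R) and (T, P)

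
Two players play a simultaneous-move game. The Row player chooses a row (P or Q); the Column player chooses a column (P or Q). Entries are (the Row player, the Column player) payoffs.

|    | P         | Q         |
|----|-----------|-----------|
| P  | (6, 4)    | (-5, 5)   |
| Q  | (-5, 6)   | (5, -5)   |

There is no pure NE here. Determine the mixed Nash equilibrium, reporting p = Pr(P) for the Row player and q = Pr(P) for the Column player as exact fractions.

In a mixed NE each player is indifferent between their pure strategies, so the opponent's mix sets the indifference.
The Column player indifferent between P and Q: p·4 + (1−p)·6 = p·5 + (1−p)·(-5) ⟹ 6 + (-2)p = (-5) + 10p ⟹ p = 11/12.
The Row player indifferent between P and Q: q·6 + (1−q)·(-5) = q·(-5) + (1−q)·5 ⟹ (-5) + 11q = 5 + (-10)q ⟹ q = 10/21.

p = 11/12, q = 10/21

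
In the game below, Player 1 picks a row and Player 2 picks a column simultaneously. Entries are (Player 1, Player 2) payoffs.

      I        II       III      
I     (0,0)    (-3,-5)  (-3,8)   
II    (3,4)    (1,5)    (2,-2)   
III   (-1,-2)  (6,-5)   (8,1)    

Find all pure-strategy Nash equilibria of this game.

Find each player's best response to every opponent strategy; NE are the intersections.
Player 1's best responses — vs I: II (payoff 3); vs II: III (payoff 6); vs III: III (payoff 8).
Player 2's best responses — vs I: III (payoff 8); vs II: II (payoff 5); vs III: III (payoff 1).
The only mutual best response is (III, III); neither player gains by switching there.

(III, III)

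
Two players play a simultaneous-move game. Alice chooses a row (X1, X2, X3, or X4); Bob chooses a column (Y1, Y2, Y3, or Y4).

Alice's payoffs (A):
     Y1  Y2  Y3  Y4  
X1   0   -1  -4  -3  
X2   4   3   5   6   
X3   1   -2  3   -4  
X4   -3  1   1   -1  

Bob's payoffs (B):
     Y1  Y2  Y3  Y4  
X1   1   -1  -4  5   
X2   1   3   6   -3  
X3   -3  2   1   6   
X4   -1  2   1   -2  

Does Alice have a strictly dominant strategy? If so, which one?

A strategy is strictly dominant if it gives Alice a strictly higher payoff than every other strategy, against every choice by the opponent.
X2 strictly dominates: vs Y1: 4 > each of {0, 1, -3}; vs Y2: 3 > each of {-1, -2, 1}; vs Y3: 5 > each of {-4, 3, 1}; vs Y4: 6 > each of {-3, -4, -1}.

X2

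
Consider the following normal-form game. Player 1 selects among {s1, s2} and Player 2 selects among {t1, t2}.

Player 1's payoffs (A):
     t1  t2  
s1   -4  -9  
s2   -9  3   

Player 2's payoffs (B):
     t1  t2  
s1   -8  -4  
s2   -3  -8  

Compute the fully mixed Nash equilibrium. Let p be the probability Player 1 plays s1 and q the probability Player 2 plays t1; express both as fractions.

In a mixed NE each player is indifferent between their pure strategies, so the opponent's mix sets the indifference.
Player 2 indifferent between t1 and t2: p·(-8) + (1−p)·(-3) = p·(-4) + (1−p)·(-8) ⟹ (-3) + (-5)p = (-8) + 4p ⟹ p = 5/9.
Player 1 indifferent between s1 and s2: q·(-4) + (1−q)·(-9) = q·(-9) + (1−q)·3 ⟹ (-9) + 5q = 3 + (-12)q ⟹ q = 12/17.

p = 5/9, q = 12/17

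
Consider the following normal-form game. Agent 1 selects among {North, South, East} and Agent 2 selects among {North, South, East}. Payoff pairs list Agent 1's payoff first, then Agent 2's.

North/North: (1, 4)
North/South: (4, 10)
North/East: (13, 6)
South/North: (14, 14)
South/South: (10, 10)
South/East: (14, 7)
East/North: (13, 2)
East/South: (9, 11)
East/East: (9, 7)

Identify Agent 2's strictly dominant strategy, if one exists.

None

Check whether one of Agent 2's strategies beats all alternatives regardless of what the opponent does.
North is not dominant: against North, South gives 10 > 4.
South is not dominant: against South, North gives 14 > 10.
East is not dominant: against North, South gives 10 > 6.
No single strategy is best against every opponent action.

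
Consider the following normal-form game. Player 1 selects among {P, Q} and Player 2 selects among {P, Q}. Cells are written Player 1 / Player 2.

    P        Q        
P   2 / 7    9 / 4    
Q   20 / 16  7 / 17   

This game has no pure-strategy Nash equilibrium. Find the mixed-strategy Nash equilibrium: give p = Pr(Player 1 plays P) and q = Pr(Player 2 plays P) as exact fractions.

Each player's mixing probability is pinned down by making the *other* player indifferent.
Player 2 indifferent between P and Q: p·7 + (1−p)·16 = p·4 + (1−p)·17 ⟹ 16 + (-9)p = 17 + (-13)p ⟹ p = 1/4.
Player 1 indifferent between P and Q: q·2 + (1−q)·9 = q·20 + (1−q)·7 ⟹ 9 + (-7)q = 7 + 13q ⟹ q = 1/10.

p = 1/4, q = 1/10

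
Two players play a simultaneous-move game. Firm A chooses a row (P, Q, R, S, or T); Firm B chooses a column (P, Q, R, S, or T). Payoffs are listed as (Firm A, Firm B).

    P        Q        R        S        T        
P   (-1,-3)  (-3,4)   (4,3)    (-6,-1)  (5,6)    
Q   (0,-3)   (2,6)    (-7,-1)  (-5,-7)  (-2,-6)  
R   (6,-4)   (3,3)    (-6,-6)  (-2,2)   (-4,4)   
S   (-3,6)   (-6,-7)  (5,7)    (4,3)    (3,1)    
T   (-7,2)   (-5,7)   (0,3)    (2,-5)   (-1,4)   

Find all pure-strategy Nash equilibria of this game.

Check mutual best responses: a cell is a NE iff neither player can gain by unilaterally deviating.
Firm A's best responses — vs P: R (payoff 6); vs Q: R (payoff 3); vs R: S (payoff 5); vs S: S (payoff 4); vs T: P (payoff 5).
Firm B's best responses — vs P: T (payoff 6); vs Q: Q (payoff 6); vs R: T (payoff 4); vs S: R (payoff 7); vs T: Q (payoff 7).
Mutual best responses occur at (P, T) and (S, R); at each, neither player gains by switching.

(P, T) and (S, R)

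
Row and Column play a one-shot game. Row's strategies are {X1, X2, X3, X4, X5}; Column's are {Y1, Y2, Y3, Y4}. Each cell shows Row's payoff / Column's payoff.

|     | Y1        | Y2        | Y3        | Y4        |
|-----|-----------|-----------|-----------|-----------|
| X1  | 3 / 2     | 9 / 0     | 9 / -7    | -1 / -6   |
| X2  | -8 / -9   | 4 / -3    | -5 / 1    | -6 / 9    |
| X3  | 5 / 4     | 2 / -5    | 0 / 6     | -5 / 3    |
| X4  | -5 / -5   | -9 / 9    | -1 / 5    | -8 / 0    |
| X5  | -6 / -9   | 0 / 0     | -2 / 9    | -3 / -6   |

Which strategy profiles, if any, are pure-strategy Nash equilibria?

A profile is a Nash equilibrium when each player is best-responding to the other.
Row's best responses — vs Y1: X3 (payoff 5); vs Y2: X1 (payoff 9); vs Y3: X1 (payoff 9); vs Y4: X1 (payoff -1).
Column's best responses — vs X1: Y1 (payoff 2); vs X2: Y4 (payoff 9); vs X3: Y3 (payoff 6); vs X4: Y2 (payoff 9); vs X5: Y3 (payoff 9).
No cell has both players best-responding. For instance, Row's best reply to Y3 is X1, but against X1 Column prefers Y1 over Y3.

None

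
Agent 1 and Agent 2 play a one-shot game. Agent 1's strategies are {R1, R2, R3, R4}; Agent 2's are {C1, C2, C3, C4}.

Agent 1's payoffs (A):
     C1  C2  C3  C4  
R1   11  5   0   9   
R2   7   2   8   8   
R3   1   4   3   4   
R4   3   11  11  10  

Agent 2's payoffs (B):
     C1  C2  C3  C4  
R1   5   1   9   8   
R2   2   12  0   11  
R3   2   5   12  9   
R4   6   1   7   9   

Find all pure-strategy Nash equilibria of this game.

Find each player's best response to every opponent strategy; NE are the intersections.
Agent 1's best responses — vs C1: R1 (payoff 11); vs C2: R4 (payoff 11); vs C3: R4 (payoff 11); vs C4: R4 (payoff 10).
Agent 2's best responses — vs R1: C3 (payoff 9); vs R2: C2 (payoff 12); vs R3: C3 (payoff 12); vs R4: C4 (payoff 9).
The only mutual best response is (R4, C4); neither player gains by switching there.

(R4, C4)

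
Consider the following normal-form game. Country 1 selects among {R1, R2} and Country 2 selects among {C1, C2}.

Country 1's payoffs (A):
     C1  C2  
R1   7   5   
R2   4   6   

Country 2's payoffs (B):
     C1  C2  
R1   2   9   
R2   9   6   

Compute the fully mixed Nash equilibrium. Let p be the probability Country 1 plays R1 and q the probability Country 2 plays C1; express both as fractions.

In a mixed NE each player is indifferent between their pure strategies, so the opponent's mix sets the indifference.
Country 2 indifferent between C1 and C2: p·2 + (1−p)·9 = p·9 + (1−p)·6 ⟹ 9 + (-7)p = 6 + 3p ⟹ p = 3/10.
Country 1 indifferent between R1 and R2: q·7 + (1−q)·5 = q·4 + (1−q)·6 ⟹ 5 + 2q = 6 + (-2)q ⟹ q = 1/4.

p = 3/10, q = 1/4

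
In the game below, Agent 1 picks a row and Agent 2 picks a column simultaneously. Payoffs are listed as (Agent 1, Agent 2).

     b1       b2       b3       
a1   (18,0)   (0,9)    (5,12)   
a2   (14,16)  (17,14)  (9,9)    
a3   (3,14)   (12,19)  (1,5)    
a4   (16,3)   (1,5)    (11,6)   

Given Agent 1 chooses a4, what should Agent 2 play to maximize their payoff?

b3

With Agent 1 fixed at a4, Agent 2's payoffs are: b1 → 3, b2 → 5, b3 → 6.
The maximum is 6, achieved by b3.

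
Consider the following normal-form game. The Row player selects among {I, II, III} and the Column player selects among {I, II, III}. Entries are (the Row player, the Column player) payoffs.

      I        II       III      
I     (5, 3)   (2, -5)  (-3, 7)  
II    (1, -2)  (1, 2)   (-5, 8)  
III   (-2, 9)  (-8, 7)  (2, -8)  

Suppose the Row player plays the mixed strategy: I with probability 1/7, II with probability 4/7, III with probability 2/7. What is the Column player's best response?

The Column player's best reply maximizes expected payoff against the mix.
I: (1/7)·3 + (4/7)·(-2) + (2/7)·9 = 13/7
II: (1/7)·(-5) + (4/7)·2 + (2/7)·7 = 17/7
III: (1/7)·7 + (4/7)·8 + (2/7)·(-8) = 23/7
Highest expected payoff is 23/7, from III.

III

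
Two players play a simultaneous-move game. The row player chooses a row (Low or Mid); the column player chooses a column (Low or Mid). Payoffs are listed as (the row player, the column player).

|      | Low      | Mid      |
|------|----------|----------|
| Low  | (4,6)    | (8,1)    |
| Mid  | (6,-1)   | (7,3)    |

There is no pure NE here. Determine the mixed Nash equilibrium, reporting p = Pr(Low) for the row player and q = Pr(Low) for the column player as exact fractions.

Each player's mixing probability is pinned down by making the *other* player indifferent.
The column player indifferent between Low and Mid: p·6 + (1−p)·(-1) = p·1 + (1−p)·3 ⟹ (-1) + 7p = 3 + (-2)p ⟹ p = 4/9.
The row player indifferent between Low and Mid: q·4 + (1−q)·8 = q·6 + (1−q)·7 ⟹ 8 + (-4)q = 7 + (-1)q ⟹ q = 1/3.

p = 4/9, q = 1/3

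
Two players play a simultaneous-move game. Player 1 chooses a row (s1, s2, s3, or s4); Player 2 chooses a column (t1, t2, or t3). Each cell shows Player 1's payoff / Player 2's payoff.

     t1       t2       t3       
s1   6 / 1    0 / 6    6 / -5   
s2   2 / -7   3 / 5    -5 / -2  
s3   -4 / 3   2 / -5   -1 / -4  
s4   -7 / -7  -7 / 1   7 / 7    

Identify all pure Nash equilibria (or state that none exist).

(s2, t2) and (s4, t3)

Find each player's best response to every opponent strategy; NE are the intersections.
Player 1's best responses — vs t1: s1 (payoff 6); vs t2: s2 (payoff 3); vs t3: s4 (payoff 7).
Player 2's best responses — vs s1: t2 (payoff 6); vs s2: t2 (payoff 5); vs s3: t1 (payoff 3); vs s4: t3 (payoff 7).
Mutual best responses occur at (s2, t2) and (s4, t3); at each, neither player gains by switching.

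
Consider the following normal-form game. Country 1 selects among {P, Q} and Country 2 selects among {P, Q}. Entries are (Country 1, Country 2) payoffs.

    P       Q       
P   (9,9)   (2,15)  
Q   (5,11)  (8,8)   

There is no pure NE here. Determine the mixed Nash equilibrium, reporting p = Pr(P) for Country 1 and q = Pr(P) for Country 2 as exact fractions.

In a mixed NE each player is indifferent between their pure strategies, so the opponent's mix sets the indifference.
Country 2 indifferent between P and Q: p·9 + (1−p)·11 = p·15 + (1−p)·8 ⟹ 11 + (-2)p = 8 + 7p ⟹ p = 1/3.
Country 1 indifferent between P and Q: q·9 + (1−q)·2 = q·5 + (1−q)·8 ⟹ 2 + 7q = 8 + (-3)q ⟹ q = 3/5.

p = 1/3, q = 3/5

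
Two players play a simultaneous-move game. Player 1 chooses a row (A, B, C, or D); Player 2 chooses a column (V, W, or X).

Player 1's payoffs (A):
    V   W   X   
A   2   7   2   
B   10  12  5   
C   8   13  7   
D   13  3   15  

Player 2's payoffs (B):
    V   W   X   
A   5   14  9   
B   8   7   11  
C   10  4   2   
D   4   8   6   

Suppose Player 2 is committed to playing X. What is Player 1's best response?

D

With Player 2 fixed at X, Player 1's payoffs are: A → 2, B → 5, C → 7, D → 15.
The maximum is 15, achieved by D.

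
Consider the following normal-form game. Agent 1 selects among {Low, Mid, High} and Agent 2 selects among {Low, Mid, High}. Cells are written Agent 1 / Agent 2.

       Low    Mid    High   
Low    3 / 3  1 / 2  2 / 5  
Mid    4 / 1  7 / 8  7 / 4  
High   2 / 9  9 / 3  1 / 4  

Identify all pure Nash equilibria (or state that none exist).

There is no pure-strategy Nash equilibrium

A profile is a Nash equilibrium when each player is best-responding to the other.
Agent 1's best responses — vs Low: Mid (payoff 4); vs Mid: High (payoff 9); vs High: Mid (payoff 7).
Agent 2's best responses — vs Low: High (payoff 5); vs Mid: Mid (payoff 8); vs High: Low (payoff 9).
No cell has both players best-responding. For instance, Agent 1's best reply to Low is Mid, but against Mid Agent 2 prefers Mid over Low.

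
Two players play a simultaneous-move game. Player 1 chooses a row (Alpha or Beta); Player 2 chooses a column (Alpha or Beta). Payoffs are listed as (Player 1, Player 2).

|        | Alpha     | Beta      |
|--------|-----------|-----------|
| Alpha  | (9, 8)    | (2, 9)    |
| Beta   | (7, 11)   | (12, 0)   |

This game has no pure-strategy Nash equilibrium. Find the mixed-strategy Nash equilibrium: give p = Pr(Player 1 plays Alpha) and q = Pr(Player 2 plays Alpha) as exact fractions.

p = 11/12, q = 5/6

Each player's mixing probability is pinned down by making the *other* player indifferent.
Player 2 indifferent between Alpha and Beta: p·8 + (1−p)·11 = p·9 + (1−p)·0 ⟹ 11 + (-3)p = 0 + 9p ⟹ p = 11/12.
Player 1 indifferent between Alpha and Beta: q·9 + (1−q)·2 = q·7 + (1−q)·12 ⟹ 2 + 7q = 12 + (-5)q ⟹ q = 5/6.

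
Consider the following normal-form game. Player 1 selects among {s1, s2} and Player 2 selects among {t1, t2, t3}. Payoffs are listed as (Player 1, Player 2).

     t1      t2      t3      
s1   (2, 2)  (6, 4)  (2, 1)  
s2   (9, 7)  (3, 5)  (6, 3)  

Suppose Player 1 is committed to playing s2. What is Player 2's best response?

With Player 1 fixed at s2, Player 2's payoffs are: t1 → 7, t2 → 5, t3 → 3.
The maximum is 7, achieved by t1.

t1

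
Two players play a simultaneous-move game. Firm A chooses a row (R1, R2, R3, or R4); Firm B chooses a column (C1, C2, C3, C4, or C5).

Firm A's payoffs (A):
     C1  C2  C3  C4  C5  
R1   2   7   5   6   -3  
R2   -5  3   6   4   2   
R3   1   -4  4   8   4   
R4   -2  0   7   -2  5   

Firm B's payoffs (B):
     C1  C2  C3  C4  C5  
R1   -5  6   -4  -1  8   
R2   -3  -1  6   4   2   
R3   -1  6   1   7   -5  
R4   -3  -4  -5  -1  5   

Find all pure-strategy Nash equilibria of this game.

A profile is a Nash equilibrium when each player is best-responding to the other.
Firm A's best responses — vs C1: R1 (payoff 2); vs C2: R1 (payoff 7); vs C3: R4 (payoff 7); vs C4: R3 (payoff 8); vs C5: R4 (payoff 5).
Firm B's best responses — vs R1: C5 (payoff 8); vs R2: C3 (payoff 6); vs R3: C4 (payoff 7); vs R4: C5 (payoff 5).
Mutual best responses occur at (R3, C4) and (R4, C5); at each, neither player gains by switching.

(R3, C4) and (R4, C5)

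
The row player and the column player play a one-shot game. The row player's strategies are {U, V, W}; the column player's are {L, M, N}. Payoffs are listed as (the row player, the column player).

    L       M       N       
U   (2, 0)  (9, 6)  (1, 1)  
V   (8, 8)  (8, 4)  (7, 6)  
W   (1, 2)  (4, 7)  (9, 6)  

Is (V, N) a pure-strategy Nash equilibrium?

No

Holding the column player at N: the row player gets 7 from V but could get 9 by switching to W. The row player has a profitable deviation.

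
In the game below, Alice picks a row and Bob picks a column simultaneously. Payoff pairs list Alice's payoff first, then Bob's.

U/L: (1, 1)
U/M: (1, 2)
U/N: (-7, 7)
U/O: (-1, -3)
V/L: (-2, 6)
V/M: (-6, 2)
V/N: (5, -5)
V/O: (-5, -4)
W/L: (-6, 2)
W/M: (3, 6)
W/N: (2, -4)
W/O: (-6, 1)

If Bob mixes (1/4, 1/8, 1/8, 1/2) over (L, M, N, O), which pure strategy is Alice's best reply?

Alice's best reply maximizes expected payoff against the mix.
U: (1/4)·1 + (1/8)·1 + (1/8)·(-7) + (1/2)·(-1) = -1
V: (1/4)·(-2) + (1/8)·(-6) + (1/8)·5 + (1/2)·(-5) = -25/8
W: (1/4)·(-6) + (1/8)·3 + (1/8)·2 + (1/2)·(-6) = -31/8
Highest expected payoff is -1, from U.

U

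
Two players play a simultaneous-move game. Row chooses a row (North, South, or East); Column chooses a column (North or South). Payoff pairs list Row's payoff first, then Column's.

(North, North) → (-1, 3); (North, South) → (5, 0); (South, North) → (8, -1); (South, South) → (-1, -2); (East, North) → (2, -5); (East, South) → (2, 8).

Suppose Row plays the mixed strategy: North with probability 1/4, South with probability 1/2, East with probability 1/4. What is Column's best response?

South

Compute Column's expected payoff from each pure strategy against the given mix.
North: (1/4)·3 + (1/2)·(-1) + (1/4)·(-5) = -1
South: (1/4)·0 + (1/2)·(-2) + (1/4)·8 = 1
Highest expected payoff is 1, from South.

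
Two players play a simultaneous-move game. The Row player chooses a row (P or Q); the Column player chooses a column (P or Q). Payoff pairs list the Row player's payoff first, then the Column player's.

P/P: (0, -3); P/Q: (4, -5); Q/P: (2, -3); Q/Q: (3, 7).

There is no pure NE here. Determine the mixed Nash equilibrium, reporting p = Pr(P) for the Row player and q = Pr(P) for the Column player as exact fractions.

p = 5/6, q = 1/3

Each player's mixing probability is pinned down by making the *other* player indifferent.
The Column player indifferent between P and Q: p·(-3) + (1−p)·(-3) = p·(-5) + (1−p)·7 ⟹ (-3) + 0p = 7 + (-12)p ⟹ p = 5/6.
The Row player indifferent between P and Q: q·0 + (1−q)·4 = q·2 + (1−q)·3 ⟹ 4 + (-4)q = 3 + (-1)q ⟹ q = 1/3.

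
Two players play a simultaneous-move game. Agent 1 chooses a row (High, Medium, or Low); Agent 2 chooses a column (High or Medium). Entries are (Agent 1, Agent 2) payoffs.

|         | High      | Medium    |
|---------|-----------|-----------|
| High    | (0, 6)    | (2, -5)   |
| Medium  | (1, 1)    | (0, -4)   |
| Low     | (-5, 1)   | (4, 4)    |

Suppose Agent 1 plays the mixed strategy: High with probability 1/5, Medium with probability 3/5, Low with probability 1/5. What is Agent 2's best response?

High

Compute Agent 2's expected payoff from each pure strategy against the given mix.
High: (1/5)·6 + (3/5)·1 + (1/5)·1 = 2
Medium: (1/5)·(-5) + (3/5)·(-4) + (1/5)·4 = -13/5
Highest expected payoff is 2, from High.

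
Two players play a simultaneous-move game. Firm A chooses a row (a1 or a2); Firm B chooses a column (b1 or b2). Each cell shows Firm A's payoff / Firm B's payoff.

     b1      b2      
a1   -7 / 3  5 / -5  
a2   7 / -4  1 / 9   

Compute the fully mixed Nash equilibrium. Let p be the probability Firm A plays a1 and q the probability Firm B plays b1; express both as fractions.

p = 13/21, q = 2/9

Each player's mixing probability is pinned down by making the *other* player indifferent.
Firm B indifferent between b1 and b2: p·3 + (1−p)·(-4) = p·(-5) + (1−p)·9 ⟹ (-4) + 7p = 9 + (-14)p ⟹ p = 13/21.
Firm A indifferent between a1 and a2: q·(-7) + (1−q)·5 = q·7 + (1−q)·1 ⟹ 5 + (-12)q = 1 + 6q ⟹ q = 2/9.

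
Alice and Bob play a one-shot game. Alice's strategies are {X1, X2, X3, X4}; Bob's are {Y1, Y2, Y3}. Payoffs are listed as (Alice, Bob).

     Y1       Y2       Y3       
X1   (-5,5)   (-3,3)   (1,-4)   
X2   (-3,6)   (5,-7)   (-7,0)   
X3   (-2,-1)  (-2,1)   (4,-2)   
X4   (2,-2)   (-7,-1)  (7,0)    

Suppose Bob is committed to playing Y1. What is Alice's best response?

With Bob fixed at Y1, Alice's payoffs are: X1 → -5, X2 → -3, X3 → -2, X4 → 2.
The maximum is 2, achieved by X4.

X4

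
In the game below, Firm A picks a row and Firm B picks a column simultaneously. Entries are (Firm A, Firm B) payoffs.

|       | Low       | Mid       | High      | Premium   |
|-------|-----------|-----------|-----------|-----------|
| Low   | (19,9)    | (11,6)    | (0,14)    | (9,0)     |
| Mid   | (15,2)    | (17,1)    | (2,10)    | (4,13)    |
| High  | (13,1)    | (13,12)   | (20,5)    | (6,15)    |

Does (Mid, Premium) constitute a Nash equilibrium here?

Holding Firm B at Premium: Firm A gets 4 from Mid but could get 9 by switching to Low. Firm A has a profitable deviation.

No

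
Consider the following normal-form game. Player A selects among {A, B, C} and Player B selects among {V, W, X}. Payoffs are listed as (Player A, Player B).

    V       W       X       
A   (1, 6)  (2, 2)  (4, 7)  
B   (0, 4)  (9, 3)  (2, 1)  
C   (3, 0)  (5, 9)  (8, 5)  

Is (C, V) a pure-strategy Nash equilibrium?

Holding Player B at V: Player A gets 3 from C, versus 1 from A, 0 from B. No profitable deviation for Player A.
Holding Player A at C: Player B gets 0 from V but could get 9 by switching to W. Player B has a profitable deviation.

No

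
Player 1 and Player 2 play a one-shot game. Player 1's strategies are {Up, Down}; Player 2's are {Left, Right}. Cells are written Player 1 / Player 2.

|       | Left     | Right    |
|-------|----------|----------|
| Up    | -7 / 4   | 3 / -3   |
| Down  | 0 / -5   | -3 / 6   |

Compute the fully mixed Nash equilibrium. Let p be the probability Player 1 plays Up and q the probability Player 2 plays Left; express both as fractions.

p = 11/18, q = 6/13

Each player's mixing probability is pinned down by making the *other* player indifferent.
Player 2 indifferent between Left and Right: p·4 + (1−p)·(-5) = p·(-3) + (1−p)·6 ⟹ (-5) + 9p = 6 + (-9)p ⟹ p = 11/18.
Player 1 indifferent between Up and Down: q·(-7) + (1−q)·3 = q·0 + (1−q)·(-3) ⟹ 3 + (-10)q = (-3) + 3q ⟹ q = 6/13.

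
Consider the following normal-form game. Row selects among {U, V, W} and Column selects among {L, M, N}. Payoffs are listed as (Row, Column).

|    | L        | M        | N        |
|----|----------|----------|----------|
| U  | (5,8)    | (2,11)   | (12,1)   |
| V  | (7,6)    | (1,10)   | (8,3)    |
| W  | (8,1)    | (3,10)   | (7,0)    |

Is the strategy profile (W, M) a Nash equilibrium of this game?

Yes

Holding Column at M: Row gets 3 from W, versus 2 from U, 1 from V. No profitable deviation for Row.
Holding Row at W: Column gets 10 from M, versus 1 from L, 0 from N. No profitable deviation for Column either.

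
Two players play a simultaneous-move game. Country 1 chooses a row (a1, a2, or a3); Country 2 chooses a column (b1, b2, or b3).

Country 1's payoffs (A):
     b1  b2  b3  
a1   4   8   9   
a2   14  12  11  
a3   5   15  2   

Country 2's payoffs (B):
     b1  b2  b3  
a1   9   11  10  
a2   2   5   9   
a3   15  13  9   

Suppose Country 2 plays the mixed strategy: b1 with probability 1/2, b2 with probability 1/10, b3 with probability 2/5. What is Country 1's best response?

Compute Country 1's expected payoff from each pure strategy against the given mix.
a1: (1/2)·4 + (1/10)·8 + (2/5)·9 = 32/5
a2: (1/2)·14 + (1/10)·12 + (2/5)·11 = 63/5
a3: (1/2)·5 + (1/10)·15 + (2/5)·2 = 24/5
Highest expected payoff is 63/5, from a2.

a2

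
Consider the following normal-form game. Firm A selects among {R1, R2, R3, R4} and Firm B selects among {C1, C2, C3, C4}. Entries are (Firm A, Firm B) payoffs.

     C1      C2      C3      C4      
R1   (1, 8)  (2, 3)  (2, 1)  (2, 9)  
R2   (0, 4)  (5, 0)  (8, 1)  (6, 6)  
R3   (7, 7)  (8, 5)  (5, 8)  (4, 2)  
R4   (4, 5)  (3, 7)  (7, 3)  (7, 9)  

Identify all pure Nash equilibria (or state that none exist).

(R4, C4)

A profile is a Nash equilibrium when each player is best-responding to the other.
Firm A's best responses — vs C1: R3 (payoff 7); vs C2: R3 (payoff 8); vs C3: R2 (payoff 8); vs C4: R4 (payoff 7).
Firm B's best responses — vs R1: C4 (payoff 9); vs R2: C4 (payoff 6); vs R3: C3 (payoff 8); vs R4: C4 (payoff 9).
The only mutual best response is (R4, C4); neither player gains by switching there.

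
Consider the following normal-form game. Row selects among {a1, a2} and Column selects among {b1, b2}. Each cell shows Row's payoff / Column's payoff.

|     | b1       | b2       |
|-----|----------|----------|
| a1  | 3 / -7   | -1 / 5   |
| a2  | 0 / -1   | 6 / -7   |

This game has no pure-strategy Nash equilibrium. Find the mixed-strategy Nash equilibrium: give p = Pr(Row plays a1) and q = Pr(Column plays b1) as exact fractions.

Each player's mixing probability is pinned down by making the *other* player indifferent.
Column indifferent between b1 and b2: p·(-7) + (1−p)·(-1) = p·5 + (1−p)·(-7) ⟹ (-1) + (-6)p = (-7) + 12p ⟹ p = 1/3.
Row indifferent between a1 and a2: q·3 + (1−q)·(-1) = q·0 + (1−q)·6 ⟹ (-1) + 4q = 6 + (-6)q ⟹ q = 7/10.

p = 1/3, q = 7/10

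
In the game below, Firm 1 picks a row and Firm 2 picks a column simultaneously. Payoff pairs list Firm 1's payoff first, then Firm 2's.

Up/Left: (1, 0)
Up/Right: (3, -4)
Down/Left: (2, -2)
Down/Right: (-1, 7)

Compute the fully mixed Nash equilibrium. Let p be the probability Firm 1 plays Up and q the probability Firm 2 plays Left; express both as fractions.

p = 9/13, q = 4/5

In a mixed NE each player is indifferent between their pure strategies, so the opponent's mix sets the indifference.
Firm 2 indifferent between Left and Right: p·0 + (1−p)·(-2) = p·(-4) + (1−p)·7 ⟹ (-2) + 2p = 7 + (-11)p ⟹ p = 9/13.
Firm 1 indifferent between Up and Down: q·1 + (1−q)·3 = q·2 + (1−q)·(-1) ⟹ 3 + (-2)q = (-1) + 3q ⟹ q = 4/5.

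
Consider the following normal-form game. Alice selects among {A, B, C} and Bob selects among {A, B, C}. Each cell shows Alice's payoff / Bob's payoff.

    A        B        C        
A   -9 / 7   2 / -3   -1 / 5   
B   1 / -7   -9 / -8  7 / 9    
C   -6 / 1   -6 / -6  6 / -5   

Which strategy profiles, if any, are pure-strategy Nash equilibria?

(B, C)

A profile is a Nash equilibrium when each player is best-responding to the other.
Alice's best responses — vs A: B (payoff 1); vs B: A (payoff 2); vs C: B (payoff 7).
Bob's best responses — vs A: A (payoff 7); vs B: C (payoff 9); vs C: A (payoff 1).
The only mutual best response is (B, C); neither player gains by switching there.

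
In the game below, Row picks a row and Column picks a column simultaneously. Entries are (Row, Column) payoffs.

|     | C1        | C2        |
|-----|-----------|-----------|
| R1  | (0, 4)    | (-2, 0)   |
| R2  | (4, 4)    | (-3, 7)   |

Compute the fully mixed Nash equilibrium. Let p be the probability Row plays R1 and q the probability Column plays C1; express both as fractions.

Each player's mixing probability is pinned down by making the *other* player indifferent.
Column indifferent between C1 and C2: p·4 + (1−p)·4 = p·0 + (1−p)·7 ⟹ 4 + 0p = 7 + (-7)p ⟹ p = 3/7.
Row indifferent between R1 and R2: q·0 + (1−q)·(-2) = q·4 + (1−q)·(-3) ⟹ (-2) + 2q = (-3) + 7q ⟹ q = 1/5.

p = 3/7, q = 1/5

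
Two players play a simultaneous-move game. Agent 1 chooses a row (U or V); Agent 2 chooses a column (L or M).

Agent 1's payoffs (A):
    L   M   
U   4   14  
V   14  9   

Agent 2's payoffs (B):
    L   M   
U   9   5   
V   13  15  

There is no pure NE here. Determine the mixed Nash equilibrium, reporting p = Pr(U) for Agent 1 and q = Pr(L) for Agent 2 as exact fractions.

p = 1/3, q = 1/3

Each player's mixing probability is pinned down by making the *other* player indifferent.
Agent 2 indifferent between L and M: p·9 + (1−p)·13 = p·5 + (1−p)·15 ⟹ 13 + (-4)p = 15 + (-10)p ⟹ p = 1/3.
Agent 1 indifferent between U and V: q·4 + (1−q)·14 = q·14 + (1−q)·9 ⟹ 14 + (-10)q = 9 + 5q ⟹ q = 1/3.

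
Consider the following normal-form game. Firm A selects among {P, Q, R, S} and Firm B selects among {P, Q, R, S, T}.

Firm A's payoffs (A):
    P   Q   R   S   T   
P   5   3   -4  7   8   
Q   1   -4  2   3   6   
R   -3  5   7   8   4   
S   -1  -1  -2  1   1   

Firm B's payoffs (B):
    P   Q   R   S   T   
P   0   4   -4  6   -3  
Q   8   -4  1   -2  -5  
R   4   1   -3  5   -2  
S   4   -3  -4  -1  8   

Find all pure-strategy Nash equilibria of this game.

(R, S)

A profile is a Nash equilibrium when each player is best-responding to the other.
Firm A's best responses — vs P: P (payoff 5); vs Q: R (payoff 5); vs R: R (payoff 7); vs S: R (payoff 8); vs T: P (payoff 8).
Firm B's best responses — vs P: S (payoff 6); vs Q: P (payoff 8); vs R: S (payoff 5); vs S: T (payoff 8).
The only mutual best response is (R, S); neither player gains by switching there.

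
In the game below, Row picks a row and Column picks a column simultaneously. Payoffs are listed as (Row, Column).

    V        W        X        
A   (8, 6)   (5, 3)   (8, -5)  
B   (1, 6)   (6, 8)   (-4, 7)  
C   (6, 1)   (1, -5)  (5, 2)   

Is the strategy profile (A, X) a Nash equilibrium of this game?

Holding Column at X: Row gets 8 from A, versus -4 from B, 5 from C. No profitable deviation for Row.
Holding Row at A: Column gets -5 from X but could get 6 by switching to V. Column has a profitable deviation.

No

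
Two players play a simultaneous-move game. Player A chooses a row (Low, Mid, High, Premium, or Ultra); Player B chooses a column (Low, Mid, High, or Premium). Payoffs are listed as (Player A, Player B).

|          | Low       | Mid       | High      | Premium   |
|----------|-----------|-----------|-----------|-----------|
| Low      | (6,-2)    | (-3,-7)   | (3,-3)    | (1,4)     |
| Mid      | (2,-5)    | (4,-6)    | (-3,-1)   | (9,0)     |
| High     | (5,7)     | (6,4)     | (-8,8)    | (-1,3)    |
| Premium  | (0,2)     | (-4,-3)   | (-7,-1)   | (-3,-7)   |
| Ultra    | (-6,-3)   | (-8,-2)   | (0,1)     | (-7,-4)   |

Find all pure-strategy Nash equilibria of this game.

Find each player's best response to every opponent strategy; NE are the intersections.
Player A's best responses — vs Low: Low (payoff 6); vs Mid: High (payoff 6); vs High: Low (payoff 3); vs Premium: Mid (payoff 9).
Player B's best responses — vs Low: Premium (payoff 4); vs Mid: Premium (payoff 0); vs High: High (payoff 8); vs Premium: Low (payoff 2); vs Ultra: High (payoff 1).
The only mutual best response is (Mid, Premium); neither player gains by switching there.

(Mid, Premium)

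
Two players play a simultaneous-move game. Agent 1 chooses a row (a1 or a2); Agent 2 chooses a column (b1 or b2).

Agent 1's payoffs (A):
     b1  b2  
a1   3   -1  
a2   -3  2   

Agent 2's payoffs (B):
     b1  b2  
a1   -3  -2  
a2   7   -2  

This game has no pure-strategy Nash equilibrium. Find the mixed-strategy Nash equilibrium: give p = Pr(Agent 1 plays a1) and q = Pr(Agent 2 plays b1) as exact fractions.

p = 9/10, q = 1/3

In a mixed NE each player is indifferent between their pure strategies, so the opponent's mix sets the indifference.
Agent 2 indifferent between b1 and b2: p·(-3) + (1−p)·7 = p·(-2) + (1−p)·(-2) ⟹ 7 + (-10)p = (-2) + 0p ⟹ p = 9/10.
Agent 1 indifferent between a1 and a2: q·3 + (1−q)·(-1) = q·(-3) + (1−q)·2 ⟹ (-1) + 4q = 2 + (-5)q ⟹ q = 1/3.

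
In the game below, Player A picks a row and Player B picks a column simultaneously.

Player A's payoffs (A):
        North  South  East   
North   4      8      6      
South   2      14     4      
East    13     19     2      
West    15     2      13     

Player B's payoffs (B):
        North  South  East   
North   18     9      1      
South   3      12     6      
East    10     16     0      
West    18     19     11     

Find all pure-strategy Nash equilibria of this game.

(East, South)

Check mutual best responses: a cell is a NE iff neither player can gain by unilaterally deviating.
Player A's best responses — vs North: West (payoff 15); vs South: East (payoff 19); vs East: West (payoff 13).
Player B's best responses — vs North: North (payoff 18); vs South: South (payoff 12); vs East: South (payoff 16); vs West: South (payoff 19).
The only mutual best response is (East, South); neither player gains by switching there.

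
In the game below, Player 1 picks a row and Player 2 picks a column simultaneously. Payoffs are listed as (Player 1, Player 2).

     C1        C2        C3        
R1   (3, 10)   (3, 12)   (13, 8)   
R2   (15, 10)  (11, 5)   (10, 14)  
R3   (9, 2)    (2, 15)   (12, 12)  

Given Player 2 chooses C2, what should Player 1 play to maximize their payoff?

With Player 2 fixed at C2, Player 1's payoffs are: R1 → 3, R2 → 11, R3 → 2.
The maximum is 11, achieved by R2.

R2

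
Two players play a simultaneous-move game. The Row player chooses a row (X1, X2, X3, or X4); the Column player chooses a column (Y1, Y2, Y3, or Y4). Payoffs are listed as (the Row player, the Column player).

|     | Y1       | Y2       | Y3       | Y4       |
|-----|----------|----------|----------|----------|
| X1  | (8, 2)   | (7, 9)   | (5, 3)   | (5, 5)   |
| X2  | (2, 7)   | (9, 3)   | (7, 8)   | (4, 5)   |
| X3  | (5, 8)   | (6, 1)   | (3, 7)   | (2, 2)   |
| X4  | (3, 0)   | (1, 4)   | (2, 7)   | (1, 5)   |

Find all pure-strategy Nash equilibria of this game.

A profile is a Nash equilibrium when each player is best-responding to the other.
The Row player's best responses — vs Y1: X1 (payoff 8); vs Y2: X2 (payoff 9); vs Y3: X2 (payoff 7); vs Y4: X1 (payoff 5).
The Column player's best responses — vs X1: Y2 (payoff 9); vs X2: Y3 (payoff 8); vs X3: Y1 (payoff 8); vs X4: Y3 (payoff 7).
The only mutual best response is (X2, Y3); neither player gains by switching there.

(X2, Y3)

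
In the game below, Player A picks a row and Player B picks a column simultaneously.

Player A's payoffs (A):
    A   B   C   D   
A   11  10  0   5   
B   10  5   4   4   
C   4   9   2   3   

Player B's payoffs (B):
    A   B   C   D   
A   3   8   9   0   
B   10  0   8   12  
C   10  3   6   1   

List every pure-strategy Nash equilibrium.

No pure-strategy Nash equilibrium

A profile is a Nash equilibrium when each player is best-responding to the other.
Player A's best responses — vs A: A (payoff 11); vs B: A (payoff 10); vs C: B (payoff 4); vs D: A (payoff 5).
Player B's best responses — vs A: C (payoff 9); vs B: D (payoff 12); vs C: A (payoff 10).
No cell has both players best-responding. For instance, Player A's best reply to A is A, but against A Player B prefers C over A.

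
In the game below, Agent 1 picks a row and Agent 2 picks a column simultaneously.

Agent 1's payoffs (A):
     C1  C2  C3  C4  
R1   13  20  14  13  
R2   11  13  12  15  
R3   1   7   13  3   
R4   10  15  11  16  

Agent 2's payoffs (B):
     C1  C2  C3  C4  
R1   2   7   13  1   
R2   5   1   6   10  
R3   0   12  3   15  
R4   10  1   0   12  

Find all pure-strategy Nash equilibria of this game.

(R1, C3) and (R4, C4)

Find each player's best response to every opponent strategy; NE are the intersections.
Agent 1's best responses — vs C1: R1 (payoff 13); vs C2: R1 (payoff 20); vs C3: R1 (payoff 14); vs C4: R4 (payoff 16).
Agent 2's best responses — vs R1: C3 (payoff 13); vs R2: C4 (payoff 10); vs R3: C4 (payoff 15); vs R4: C4 (payoff 12).
Mutual best responses occur at (R1, C3) and (R4, C4); at each, neither player gains by switching.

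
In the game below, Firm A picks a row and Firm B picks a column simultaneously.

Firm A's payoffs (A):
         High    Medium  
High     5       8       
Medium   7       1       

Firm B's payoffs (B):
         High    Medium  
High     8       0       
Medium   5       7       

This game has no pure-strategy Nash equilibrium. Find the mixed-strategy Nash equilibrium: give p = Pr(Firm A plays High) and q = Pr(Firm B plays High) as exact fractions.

Each player's mixing probability is pinned down by making the *other* player indifferent.
Firm B indifferent between High and Medium: p·8 + (1−p)·5 = p·0 + (1−p)·7 ⟹ 5 + 3p = 7 + (-7)p ⟹ p = 1/5.
Firm A indifferent between High and Medium: q·5 + (1−q)·8 = q·7 + (1−q)·1 ⟹ 8 + (-3)q = 1 + 6q ⟹ q = 7/9.

p = 1/5, q = 7/9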